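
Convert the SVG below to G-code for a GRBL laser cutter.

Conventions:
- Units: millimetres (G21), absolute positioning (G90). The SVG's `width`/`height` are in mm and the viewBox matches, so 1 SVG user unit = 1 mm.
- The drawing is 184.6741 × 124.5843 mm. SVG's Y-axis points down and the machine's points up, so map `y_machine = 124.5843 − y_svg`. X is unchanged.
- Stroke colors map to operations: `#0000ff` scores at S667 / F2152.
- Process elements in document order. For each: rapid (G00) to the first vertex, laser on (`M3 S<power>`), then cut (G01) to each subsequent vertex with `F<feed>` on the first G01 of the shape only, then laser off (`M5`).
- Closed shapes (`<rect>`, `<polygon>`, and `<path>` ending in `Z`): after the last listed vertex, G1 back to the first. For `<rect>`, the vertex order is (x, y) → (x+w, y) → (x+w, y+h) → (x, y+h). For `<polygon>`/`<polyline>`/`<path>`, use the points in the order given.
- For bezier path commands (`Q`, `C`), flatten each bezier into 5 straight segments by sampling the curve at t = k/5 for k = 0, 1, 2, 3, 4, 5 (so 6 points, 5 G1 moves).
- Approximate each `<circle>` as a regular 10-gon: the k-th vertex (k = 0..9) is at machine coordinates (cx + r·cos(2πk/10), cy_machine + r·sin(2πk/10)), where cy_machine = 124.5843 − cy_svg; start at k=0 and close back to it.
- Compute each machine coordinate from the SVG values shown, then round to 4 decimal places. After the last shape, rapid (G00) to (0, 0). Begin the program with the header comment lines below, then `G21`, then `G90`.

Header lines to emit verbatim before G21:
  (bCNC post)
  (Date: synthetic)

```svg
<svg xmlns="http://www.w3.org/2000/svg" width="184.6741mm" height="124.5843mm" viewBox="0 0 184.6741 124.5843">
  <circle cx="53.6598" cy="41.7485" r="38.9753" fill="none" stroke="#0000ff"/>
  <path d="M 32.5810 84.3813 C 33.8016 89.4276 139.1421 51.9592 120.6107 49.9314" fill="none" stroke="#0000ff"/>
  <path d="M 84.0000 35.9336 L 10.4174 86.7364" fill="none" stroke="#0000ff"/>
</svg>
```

viewBox `0 0 184.6741 124.5843` with mm width/height → 1 unit = 1 mm. Flip: y_m = 124.5843 − y_svg.

**Shape 1** — `<circle>` circle, stroke `#0000ff` → score (S667, F2152). Machine vertices: (92.6351,82.8358) → (85.1915,105.7449) → (65.7038,119.9035) → (41.6158,119.9035) → (22.1281,105.7449) → (14.6845,82.8358) → (22.1281,59.9267) → (41.6158,45.7681) → (65.7038,45.7681) → (85.1915,59.9267) → (92.6351,82.8358). Closed: final G1 returns to the first vertex.

**Shape 2** — `<path>` cubic bezier, stroke `#0000ff` → score (S667, F2152). Control points (SVG): P0=(32.5810,84.3813), P1=(33.8016,89.4276), P2=(139.1421,51.9592), P3=(120.6107,49.9314); sampled at t=k/5. Machine vertices: (32.5810,40.2030) → (43.9838,41.6533) → (69.4318,49.5654) → (97.9813,60.1972) → (118.6888,69.8070) → (120.6107,74.6529). Open path.

**Shape 3** — `<path>` line segment, stroke `#0000ff` → score (S667, F2152). Machine vertices: (84.0000,88.6507) → (10.4174,37.8479). Open path.

(bCNC post)
(Date: synthetic)
G21
G90
G00 X92.6351 Y82.8358
M3 S667
G01 X85.1915 Y105.7449 F2152
G01 X65.7038 Y119.9035
G01 X41.6158 Y119.9035
G01 X22.1281 Y105.7449
G01 X14.6845 Y82.8358
G01 X22.1281 Y59.9267
G01 X41.6158 Y45.7681
G01 X65.7038 Y45.7681
G01 X85.1915 Y59.9267
G01 X92.6351 Y82.8358
M5
G00 X32.5810 Y40.2030
M3 S667
G01 X43.9838 Y41.6533 F2152
G01 X69.4318 Y49.5654
G01 X97.9813 Y60.1972
G01 X118.6888 Y69.8070
G01 X120.6107 Y74.6529
M5
G00 X84.0000 Y88.6507
M3 S667
G01 X10.4174 Y37.8479 F2152
M5
G00 X0.0000 Y0.0000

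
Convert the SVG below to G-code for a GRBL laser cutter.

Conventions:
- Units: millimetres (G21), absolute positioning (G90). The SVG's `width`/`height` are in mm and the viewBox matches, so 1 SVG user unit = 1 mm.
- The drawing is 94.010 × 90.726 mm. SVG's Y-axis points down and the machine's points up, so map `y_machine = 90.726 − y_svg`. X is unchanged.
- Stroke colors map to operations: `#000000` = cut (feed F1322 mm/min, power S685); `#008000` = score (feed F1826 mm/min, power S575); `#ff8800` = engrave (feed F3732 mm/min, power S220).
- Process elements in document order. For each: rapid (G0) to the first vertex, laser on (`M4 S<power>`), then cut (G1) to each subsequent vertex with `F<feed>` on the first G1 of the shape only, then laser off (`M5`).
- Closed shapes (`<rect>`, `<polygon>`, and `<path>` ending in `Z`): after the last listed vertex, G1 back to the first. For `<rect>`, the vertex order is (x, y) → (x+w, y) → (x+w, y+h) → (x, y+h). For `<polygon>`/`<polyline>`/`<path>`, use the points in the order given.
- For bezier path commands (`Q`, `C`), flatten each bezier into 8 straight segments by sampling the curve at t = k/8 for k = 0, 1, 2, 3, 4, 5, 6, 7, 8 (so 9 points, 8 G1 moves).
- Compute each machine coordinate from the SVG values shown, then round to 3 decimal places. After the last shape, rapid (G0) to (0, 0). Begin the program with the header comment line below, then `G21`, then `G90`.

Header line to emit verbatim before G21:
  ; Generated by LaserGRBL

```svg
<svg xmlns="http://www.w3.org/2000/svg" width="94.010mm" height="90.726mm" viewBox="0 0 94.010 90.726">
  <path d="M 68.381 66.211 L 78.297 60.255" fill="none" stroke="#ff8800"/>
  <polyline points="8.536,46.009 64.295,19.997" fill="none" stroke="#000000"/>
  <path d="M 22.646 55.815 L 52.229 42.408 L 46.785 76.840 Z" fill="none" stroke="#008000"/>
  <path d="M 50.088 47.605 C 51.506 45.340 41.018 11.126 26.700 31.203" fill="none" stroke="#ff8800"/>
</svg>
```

; Generated by LaserGRBL
G21
G90
G0 X68.381 Y24.515
M4 S220
G1 X78.297 Y30.471 F3732
M5
G0 X8.536 Y44.717
M4 S685
G1 X64.295 Y70.729 F1322
M5
G0 X22.646 Y34.911
M4 S575
G1 X52.229 Y48.318 F1826
G1 X46.785 Y13.886
G1 X22.646 Y34.911
M5
G0 X50.088 Y43.121
M4 S220
G1 X50.077 Y45.300 F3732
G1 X49.045 Y49.463
G1 X47.086 Y54.600
G1 X44.295 Y59.700
G1 X40.766 Y63.753
G1 X36.594 Y65.749
G1 X31.874 Y64.675
G1 X26.700 Y59.523
M5
G0 X0.000 Y0.000

viewBox `0 0 94.010 90.726` with mm width/height → 1 unit = 1 mm. Flip: y_m = 90.726 − y_svg.

**Shape 1** — `<path>` line segment, stroke `#ff8800` → engrave (S220, F3732). Machine vertices: (68.381,24.515) → (78.297,30.471). Open path.

**Shape 2** — `<polyline>` line segment, stroke `#000000` → cut (S685, F1322). Machine vertices: (8.536,44.717) → (64.295,70.729). Open path.

**Shape 3** — `<path>` closed polygon, stroke `#008000` → score (S575, F1826). Machine vertices: (22.646,34.911) → (52.229,48.318) → (46.785,13.886) → (22.646,34.911). Closed: final G1 returns to the first vertex.

**Shape 4** — `<path>` cubic bezier, stroke `#ff8800` → engrave (S220, F3732). Control points (SVG): P0=(50.088,47.605), P1=(51.506,45.340), P2=(41.018,11.126), P3=(26.700,31.203); sampled at t=k/8. Machine vertices: (50.088,43.121) → (50.077,45.300) → (49.045,49.463) → (47.086,54.600) → (44.295,59.700) → (40.766,63.753) → (36.594,65.749) → (31.874,64.675) → (26.700,59.523). Open path.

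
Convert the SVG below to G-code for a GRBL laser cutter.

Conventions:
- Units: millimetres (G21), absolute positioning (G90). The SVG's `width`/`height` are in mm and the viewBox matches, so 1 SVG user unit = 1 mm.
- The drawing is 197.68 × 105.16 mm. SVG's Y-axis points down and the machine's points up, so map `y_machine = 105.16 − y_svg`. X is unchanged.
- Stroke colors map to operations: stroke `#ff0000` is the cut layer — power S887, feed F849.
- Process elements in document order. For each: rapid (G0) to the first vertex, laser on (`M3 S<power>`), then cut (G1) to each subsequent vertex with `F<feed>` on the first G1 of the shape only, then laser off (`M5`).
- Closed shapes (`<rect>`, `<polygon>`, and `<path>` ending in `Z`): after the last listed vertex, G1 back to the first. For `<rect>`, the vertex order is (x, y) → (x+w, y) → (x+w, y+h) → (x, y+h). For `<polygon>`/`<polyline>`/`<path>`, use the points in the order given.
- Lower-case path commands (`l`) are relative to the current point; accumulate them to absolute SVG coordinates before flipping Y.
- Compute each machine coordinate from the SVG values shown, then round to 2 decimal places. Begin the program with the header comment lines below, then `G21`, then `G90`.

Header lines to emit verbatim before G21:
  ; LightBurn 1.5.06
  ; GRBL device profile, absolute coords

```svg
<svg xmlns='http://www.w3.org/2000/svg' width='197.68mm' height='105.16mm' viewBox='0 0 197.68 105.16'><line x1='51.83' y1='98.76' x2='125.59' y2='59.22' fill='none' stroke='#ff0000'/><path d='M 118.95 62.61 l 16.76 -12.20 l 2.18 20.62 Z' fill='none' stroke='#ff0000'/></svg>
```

; LightBurn 1.5.06
; GRBL device profile, absolute coords
G21
G90
G0 X51.83 Y6.40
M3 S887
G1 X125.59 Y45.94 F849
M5
G0 X118.95 Y42.55
M3 S887
G1 X135.71 Y54.75 F849
G1 X137.89 Y34.13
G1 X118.95 Y42.55
M5

1 u = 1 mm; y_m = 105.16 − y.

[1] `<line>` line segment, #ff0000→cut S887 F849: (51.83,6.40) → (125.59,45.94)

[2] `<path>` regular polygon, #ff0000→cut S887 F849: (118.95,42.55) → (135.71,54.75) → (137.89,34.13) → (118.95,42.55) (closed)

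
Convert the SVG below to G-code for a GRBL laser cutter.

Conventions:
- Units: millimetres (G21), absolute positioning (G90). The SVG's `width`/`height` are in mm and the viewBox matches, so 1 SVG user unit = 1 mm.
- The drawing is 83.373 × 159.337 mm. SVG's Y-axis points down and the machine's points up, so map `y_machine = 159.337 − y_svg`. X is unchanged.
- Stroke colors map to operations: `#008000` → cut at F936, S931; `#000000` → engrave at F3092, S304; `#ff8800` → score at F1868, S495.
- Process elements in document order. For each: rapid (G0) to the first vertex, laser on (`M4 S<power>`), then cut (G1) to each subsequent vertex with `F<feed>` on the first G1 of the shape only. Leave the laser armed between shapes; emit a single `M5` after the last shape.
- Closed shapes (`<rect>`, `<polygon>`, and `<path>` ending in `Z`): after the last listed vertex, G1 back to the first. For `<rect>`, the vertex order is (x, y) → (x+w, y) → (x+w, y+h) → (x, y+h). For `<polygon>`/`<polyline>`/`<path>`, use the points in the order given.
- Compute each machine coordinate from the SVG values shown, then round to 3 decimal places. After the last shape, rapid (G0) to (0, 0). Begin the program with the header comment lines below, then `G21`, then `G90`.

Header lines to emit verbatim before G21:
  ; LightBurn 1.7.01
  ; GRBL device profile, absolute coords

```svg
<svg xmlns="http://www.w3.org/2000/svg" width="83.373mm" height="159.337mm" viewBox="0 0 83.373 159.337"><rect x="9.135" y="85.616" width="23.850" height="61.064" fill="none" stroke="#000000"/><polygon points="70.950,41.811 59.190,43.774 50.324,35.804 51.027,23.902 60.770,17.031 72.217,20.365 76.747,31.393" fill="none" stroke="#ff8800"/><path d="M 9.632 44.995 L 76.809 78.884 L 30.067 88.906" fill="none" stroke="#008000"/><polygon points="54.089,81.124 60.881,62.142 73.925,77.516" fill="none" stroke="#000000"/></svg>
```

; LightBurn 1.7.01
; GRBL device profile, absolute coords
G21
G90
G0 X9.135 Y73.721
M4 S304
G1 X32.985 Y73.721 F3092
G1 X32.985 Y12.657
G1 X9.135 Y12.657
G1 X9.135 Y73.721
G0 X70.950 Y117.526
M4 S495
G1 X59.190 Y115.563 F1868
G1 X50.324 Y123.533
G1 X51.027 Y135.435
G1 X60.770 Y142.306
G1 X72.217 Y138.972
G1 X76.747 Y127.944
G1 X70.950 Y117.526
G0 X9.632 Y114.342
M4 S931
G1 X76.809 Y80.453 F936
G1 X30.067 Y70.431
G0 X54.089 Y78.213
M4 S304
G1 X60.881 Y97.195 F3092
G1 X73.925 Y81.821
G1 X54.089 Y78.213
M5
G0 X0.000 Y0.000

1 u = 1 mm; y_m = 159.337 − y.

[1] `<rect>` rectangle, #000000→engrave S304 F3092: (9.135,73.721) → (32.985,73.721) → (32.985,12.657) → (9.135,12.657) → (9.135,73.721) (closed)

[2] `<polygon>` regular polygon, #ff8800→score S495 F1868: (70.950,117.526) → (59.190,115.563) → (50.324,123.533) → (51.027,135.435) → (60.770,142.306) → (72.217,138.972) → (76.747,127.944) → (70.950,117.526) (closed)

[3] `<path>` open polyline, #008000→cut S931 F936: (9.632,114.342) → (76.809,80.453) → (30.067,70.431)

[4] `<polygon>` regular polygon, #000000→engrave S304 F3092: (54.089,78.213) → (60.881,97.195) → (73.925,81.821) → (54.089,78.213) (closed)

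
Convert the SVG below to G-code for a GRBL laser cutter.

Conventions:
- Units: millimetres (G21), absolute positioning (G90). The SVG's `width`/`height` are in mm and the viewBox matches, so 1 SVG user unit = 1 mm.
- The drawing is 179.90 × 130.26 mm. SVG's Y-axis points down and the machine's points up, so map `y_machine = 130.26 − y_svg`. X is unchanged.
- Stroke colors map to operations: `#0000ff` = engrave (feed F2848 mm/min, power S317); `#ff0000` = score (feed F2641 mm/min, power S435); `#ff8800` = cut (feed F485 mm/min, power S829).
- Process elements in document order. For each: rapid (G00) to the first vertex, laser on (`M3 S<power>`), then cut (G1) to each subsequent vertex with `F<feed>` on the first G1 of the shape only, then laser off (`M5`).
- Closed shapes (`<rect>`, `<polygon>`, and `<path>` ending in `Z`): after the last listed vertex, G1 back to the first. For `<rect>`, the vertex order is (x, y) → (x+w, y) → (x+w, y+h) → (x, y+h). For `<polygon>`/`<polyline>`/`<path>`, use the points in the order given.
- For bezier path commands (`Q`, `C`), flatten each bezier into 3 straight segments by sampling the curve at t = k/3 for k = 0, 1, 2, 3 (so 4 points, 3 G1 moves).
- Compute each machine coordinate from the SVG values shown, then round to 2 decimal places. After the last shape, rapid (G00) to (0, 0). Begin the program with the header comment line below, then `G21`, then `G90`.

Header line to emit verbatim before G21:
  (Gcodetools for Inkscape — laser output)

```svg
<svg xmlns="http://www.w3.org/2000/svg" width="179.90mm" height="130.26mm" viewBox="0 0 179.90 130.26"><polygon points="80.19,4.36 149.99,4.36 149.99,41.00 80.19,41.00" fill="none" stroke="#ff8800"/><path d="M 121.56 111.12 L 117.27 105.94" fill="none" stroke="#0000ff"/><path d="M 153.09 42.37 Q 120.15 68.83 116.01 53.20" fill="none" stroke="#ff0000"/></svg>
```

(Gcodetools for Inkscape — laser output)
G21
G90
G00 X80.19 Y125.90
M3 S829
G1 X149.99 Y125.90 F485
G1 X149.99 Y89.26
G1 X80.19 Y89.26
G1 X80.19 Y125.90
M5
G00 X121.56 Y19.14
M3 S317
G1 X117.27 Y24.32 F2848
M5
G00 X153.09 Y87.89
M3 S435
G1 X134.33 Y74.93 F2641
G1 X121.97 Y71.32
G1 X116.01 Y77.06
M5
G00 X0.00 Y0.00

Since the viewBox matches the mm dimensions, user units are millimetres directly. The only transform is the Y-flip y_m = 130.26 − y_svg.

Shape 1 is a rectangle drawn with `<polygon>`. Its stroke #ff8800 means cut at S829, F485. After flipping Y the toolpath is (80.19,125.90) → (149.99,125.90) → (149.99,89.26) → (80.19,89.26) → (80.19,125.90), returning to the start.

Shape 2 is a line segment drawn with `<path>`. Its stroke #0000ff means engrave at S317, F2848. After flipping Y the toolpath is (121.56,19.14) → (117.27,24.32).

Shape 3 is a quadratic bezier drawn with `<path>`. Its stroke #ff0000 means score at S435, F2641. After flipping Y the toolpath is (153.09,87.89) → (134.33,74.93) → (121.97,71.32) → (116.01,77.06).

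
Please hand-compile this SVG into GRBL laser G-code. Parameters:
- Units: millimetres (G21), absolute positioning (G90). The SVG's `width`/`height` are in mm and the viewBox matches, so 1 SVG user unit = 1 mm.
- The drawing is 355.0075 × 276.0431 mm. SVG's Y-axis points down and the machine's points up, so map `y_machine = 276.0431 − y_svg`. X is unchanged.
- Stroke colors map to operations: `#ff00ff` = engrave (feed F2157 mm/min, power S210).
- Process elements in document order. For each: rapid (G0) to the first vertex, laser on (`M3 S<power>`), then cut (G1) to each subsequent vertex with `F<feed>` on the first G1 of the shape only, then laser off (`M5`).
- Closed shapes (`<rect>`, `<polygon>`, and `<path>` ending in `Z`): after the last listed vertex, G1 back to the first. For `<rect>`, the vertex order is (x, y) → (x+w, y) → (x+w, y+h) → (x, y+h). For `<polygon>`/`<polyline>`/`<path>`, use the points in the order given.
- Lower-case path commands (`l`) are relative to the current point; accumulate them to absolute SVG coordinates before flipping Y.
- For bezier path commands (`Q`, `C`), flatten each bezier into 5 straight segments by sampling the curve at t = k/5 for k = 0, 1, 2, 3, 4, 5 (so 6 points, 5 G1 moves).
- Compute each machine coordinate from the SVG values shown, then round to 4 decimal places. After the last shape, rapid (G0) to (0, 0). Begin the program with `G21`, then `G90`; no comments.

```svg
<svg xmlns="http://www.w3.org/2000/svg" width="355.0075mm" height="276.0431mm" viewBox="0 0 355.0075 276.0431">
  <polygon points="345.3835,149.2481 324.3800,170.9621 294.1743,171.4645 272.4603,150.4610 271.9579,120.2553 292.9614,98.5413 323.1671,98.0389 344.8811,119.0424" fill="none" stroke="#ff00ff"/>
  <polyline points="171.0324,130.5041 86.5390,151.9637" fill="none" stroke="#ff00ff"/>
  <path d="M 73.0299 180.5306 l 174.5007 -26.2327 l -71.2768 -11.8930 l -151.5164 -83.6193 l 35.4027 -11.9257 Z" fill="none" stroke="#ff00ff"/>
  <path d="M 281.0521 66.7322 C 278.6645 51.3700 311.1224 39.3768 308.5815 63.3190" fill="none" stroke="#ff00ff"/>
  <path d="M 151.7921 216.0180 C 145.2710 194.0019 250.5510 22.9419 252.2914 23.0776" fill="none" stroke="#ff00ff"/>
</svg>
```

Since the viewBox matches the mm dimensions, user units are millimetres directly. The only transform is the Y-flip y_m = 276.0431 − y_svg.

Shape 1 is a regular polygon drawn with `<polygon>`. Its stroke #ff00ff means engrave at S210, F2157. After flipping Y the toolpath is (345.3835,126.7950) → (324.3800,105.0810) → (294.1743,104.5786) → (272.4603,125.5821) → (271.9579,155.7878) → (292.9614,177.5018) → (323.1671,178.0042) → (344.8811,157.0007) → (345.3835,126.7950), returning to the start.

Shape 2 is a line segment drawn with `<polyline>`. Its stroke #ff00ff means engrave at S210, F2157. After flipping Y the toolpath is (171.0324,145.5390) → (86.5390,124.0794).

Shape 3 is a closed polygon drawn with `<path>`. Its stroke #ff00ff means engrave at S210, F2157. After flipping Y the toolpath is (73.0299,95.5125) → (247.5306,121.7452) → (176.2538,133.6382) → (24.7374,217.2575) → (60.1401,229.1832) → (73.0299,95.5125), returning to the start.

Shape 4 is a cubic bezier drawn with `<path>`. Its stroke #ff00ff means engrave at S210, F2157. After flipping Y the toolpath is (281.0521,209.3109) → (283.2422,217.8634) → (290.4428,224.0442) → (299.3012,226.2900) → (306.4649,223.0377) → (308.5815,212.7241).

Shape 5 is a cubic bezier drawn with `<path>`. Its stroke #ff00ff means engrave at S210, F2157. After flipping Y the toolpath is (151.7921,60.0251) → (159.5728,88.5581) → (183.8495,137.4902) → (214.2857,191.4497) → (240.5451,235.0654) → (252.2914,252.9655).

G21
G90
G0 X345.3835 Y126.7950
M3 S210
G1 X324.3800 Y105.0810 F2157
G1 X294.1743 Y104.5786
G1 X272.4603 Y125.5821
G1 X271.9579 Y155.7878
G1 X292.9614 Y177.5018
G1 X323.1671 Y178.0042
G1 X344.8811 Y157.0007
G1 X345.3835 Y126.7950
M5
G0 X171.0324 Y145.5390
M3 S210
G1 X86.5390 Y124.0794 F2157
M5
G0 X73.0299 Y95.5125
M3 S210
G1 X247.5306 Y121.7452 F2157
G1 X176.2538 Y133.6382
G1 X24.7374 Y217.2575
G1 X60.1401 Y229.1832
G1 X73.0299 Y95.5125
M5
G0 X281.0521 Y209.3109
M3 S210
G1 X283.2422 Y217.8634 F2157
G1 X290.4428 Y224.0442
G1 X299.3012 Y226.2900
G1 X306.4649 Y223.0377
G1 X308.5815 Y212.7241
M5
G0 X151.7921 Y60.0251
M3 S210
G1 X159.5728 Y88.5581 F2157
G1 X183.8495 Y137.4902
G1 X214.2857 Y191.4497
G1 X240.5451 Y235.0654
G1 X252.2914 Y252.9655
M5
G0 X0.0000 Y0.0000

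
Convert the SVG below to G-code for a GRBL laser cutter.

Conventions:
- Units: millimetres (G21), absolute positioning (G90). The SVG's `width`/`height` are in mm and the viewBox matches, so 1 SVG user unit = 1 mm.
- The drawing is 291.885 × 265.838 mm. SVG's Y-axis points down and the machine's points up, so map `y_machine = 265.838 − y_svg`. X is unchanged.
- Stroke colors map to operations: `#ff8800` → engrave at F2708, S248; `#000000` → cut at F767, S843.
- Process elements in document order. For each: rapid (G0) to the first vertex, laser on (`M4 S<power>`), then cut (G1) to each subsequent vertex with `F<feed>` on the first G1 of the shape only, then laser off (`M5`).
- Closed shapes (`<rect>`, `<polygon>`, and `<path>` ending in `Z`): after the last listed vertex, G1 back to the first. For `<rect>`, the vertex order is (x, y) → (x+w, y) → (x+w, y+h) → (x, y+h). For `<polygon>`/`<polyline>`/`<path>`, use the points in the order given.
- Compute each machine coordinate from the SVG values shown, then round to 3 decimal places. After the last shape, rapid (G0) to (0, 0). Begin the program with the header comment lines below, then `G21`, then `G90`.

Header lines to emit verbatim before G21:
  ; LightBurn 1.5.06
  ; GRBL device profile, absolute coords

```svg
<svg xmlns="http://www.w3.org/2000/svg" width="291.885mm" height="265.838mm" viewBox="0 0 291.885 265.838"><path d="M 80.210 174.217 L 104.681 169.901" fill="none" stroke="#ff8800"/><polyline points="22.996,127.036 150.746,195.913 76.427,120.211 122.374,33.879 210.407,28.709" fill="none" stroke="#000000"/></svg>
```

viewBox `0 0 291.885 265.838` with mm width/height → 1 unit = 1 mm. Flip: y_m = 265.838 − y_svg.

**Shape 1** — `<path>` line segment, stroke `#ff8800` → engrave (S248, F2708). Machine vertices: (80.210,91.621) → (104.681,95.937). Open path.

**Shape 2** — `<polyline>` open polyline, stroke `#000000` → cut (S843, F767). Machine vertices: (22.996,138.802) → (150.746,69.925) → (76.427,145.627) → (122.374,231.959) → (210.407,237.129). Open path.

; LightBurn 1.5.06
; GRBL device profile, absolute coords
G21
G90
G0 X80.210 Y91.621
M4 S248
G1 X104.681 Y95.937 F2708
M5
G0 X22.996 Y138.802
M4 S843
G1 X150.746 Y69.925 F767
G1 X76.427 Y145.627
G1 X122.374 Y231.959
G1 X210.407 Y237.129
M5
G0 X0.000 Y0.000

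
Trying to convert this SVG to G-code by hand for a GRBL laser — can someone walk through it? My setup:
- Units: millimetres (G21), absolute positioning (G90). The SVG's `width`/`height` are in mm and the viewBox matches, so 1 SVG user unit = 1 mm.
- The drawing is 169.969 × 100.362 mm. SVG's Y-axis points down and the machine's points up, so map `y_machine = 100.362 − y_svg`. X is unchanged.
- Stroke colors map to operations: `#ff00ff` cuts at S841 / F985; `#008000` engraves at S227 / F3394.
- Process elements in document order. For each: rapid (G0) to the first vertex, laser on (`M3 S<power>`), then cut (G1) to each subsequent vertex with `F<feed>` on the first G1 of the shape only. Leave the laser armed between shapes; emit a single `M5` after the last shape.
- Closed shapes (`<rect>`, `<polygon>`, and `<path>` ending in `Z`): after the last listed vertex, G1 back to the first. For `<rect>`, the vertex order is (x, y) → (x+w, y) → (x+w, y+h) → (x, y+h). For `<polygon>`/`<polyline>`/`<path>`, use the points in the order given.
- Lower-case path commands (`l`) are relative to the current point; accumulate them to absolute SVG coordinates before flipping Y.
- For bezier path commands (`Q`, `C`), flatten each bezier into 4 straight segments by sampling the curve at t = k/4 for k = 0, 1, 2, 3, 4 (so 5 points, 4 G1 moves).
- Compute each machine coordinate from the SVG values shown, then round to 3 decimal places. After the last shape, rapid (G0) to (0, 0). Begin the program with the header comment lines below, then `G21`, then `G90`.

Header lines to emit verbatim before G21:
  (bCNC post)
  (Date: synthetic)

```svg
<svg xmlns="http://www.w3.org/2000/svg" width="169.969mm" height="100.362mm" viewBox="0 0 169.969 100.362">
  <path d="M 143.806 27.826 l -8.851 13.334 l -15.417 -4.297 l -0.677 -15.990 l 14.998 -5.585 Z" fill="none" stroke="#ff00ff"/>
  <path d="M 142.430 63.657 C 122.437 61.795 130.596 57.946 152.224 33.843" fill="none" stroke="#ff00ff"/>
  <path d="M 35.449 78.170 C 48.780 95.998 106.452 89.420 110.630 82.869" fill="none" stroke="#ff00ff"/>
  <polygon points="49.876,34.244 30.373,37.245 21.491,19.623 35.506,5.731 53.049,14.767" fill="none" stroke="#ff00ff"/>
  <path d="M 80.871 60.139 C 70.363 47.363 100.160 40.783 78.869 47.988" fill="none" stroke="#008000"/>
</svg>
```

Since the viewBox matches the mm dimensions, user units are millimetres directly. The only transform is the Y-flip y_m = 100.362 − y_svg.

Shape 1 is a regular polygon drawn with `<path>`. Its stroke #ff00ff means cut at S841, F985. After flipping Y the toolpath is (143.806,72.536) → (134.955,59.202) → (119.538,63.499) → (118.861,79.489) → (133.859,85.074) → (143.806,72.536), returning to the start.

Shape 2 is a cubic bezier drawn with `<path>`. Its stroke #ff00ff means cut at S841, F985. After flipping Y the toolpath is (142.430,36.705) → (132.484,38.759) → (131.719,43.272) → (138.758,51.954) → (152.224,66.519).

Shape 3 is a cubic bezier drawn with `<path>`. Its stroke #ff00ff means cut at S841, F985. After flipping Y the toolpath is (35.449,22.192) → (52.233,13.015) → (76.472,10.700) → (98.995,12.956) → (110.630,17.493).

Shape 4 is a regular polygon drawn with `<polygon>`. Its stroke #ff00ff means cut at S841, F985. After flipping Y the toolpath is (49.876,66.118) → (30.373,63.117) → (21.491,80.739) → (35.506,94.631) → (53.049,85.595) → (49.876,66.118), returning to the start.

Shape 5 is a cubic bezier drawn with `<path>`. Its stroke #008000 means engrave at S227, F3394. After flipping Y the toolpath is (80.871,40.223) → (79.119,48.525) → (83.914,53.791) → (86.686,55.312) → (78.869,52.374).

(bCNC post)
(Date: synthetic)
G21
G90
G0 X143.806 Y72.536
M3 S841
G1 X134.955 Y59.202 F985
G1 X119.538 Y63.499
G1 X118.861 Y79.489
G1 X133.859 Y85.074
G1 X143.806 Y72.536
G0 X142.430 Y36.705
M3 S841
G1 X132.484 Y38.759 F985
G1 X131.719 Y43.272
G1 X138.758 Y51.954
G1 X152.224 Y66.519
G0 X35.449 Y22.192
M3 S841
G1 X52.233 Y13.015 F985
G1 X76.472 Y10.700
G1 X98.995 Y12.956
G1 X110.630 Y17.493
G0 X49.876 Y66.118
M3 S841
G1 X30.373 Y63.117 F985
G1 X21.491 Y80.739
G1 X35.506 Y94.631
G1 X53.049 Y85.595
G1 X49.876 Y66.118
G0 X80.871 Y40.223
M3 S227
G1 X79.119 Y48.525 F3394
G1 X83.914 Y53.791
G1 X86.686 Y55.312
G1 X78.869 Y52.374
M5
G0 X0.000 Y0.000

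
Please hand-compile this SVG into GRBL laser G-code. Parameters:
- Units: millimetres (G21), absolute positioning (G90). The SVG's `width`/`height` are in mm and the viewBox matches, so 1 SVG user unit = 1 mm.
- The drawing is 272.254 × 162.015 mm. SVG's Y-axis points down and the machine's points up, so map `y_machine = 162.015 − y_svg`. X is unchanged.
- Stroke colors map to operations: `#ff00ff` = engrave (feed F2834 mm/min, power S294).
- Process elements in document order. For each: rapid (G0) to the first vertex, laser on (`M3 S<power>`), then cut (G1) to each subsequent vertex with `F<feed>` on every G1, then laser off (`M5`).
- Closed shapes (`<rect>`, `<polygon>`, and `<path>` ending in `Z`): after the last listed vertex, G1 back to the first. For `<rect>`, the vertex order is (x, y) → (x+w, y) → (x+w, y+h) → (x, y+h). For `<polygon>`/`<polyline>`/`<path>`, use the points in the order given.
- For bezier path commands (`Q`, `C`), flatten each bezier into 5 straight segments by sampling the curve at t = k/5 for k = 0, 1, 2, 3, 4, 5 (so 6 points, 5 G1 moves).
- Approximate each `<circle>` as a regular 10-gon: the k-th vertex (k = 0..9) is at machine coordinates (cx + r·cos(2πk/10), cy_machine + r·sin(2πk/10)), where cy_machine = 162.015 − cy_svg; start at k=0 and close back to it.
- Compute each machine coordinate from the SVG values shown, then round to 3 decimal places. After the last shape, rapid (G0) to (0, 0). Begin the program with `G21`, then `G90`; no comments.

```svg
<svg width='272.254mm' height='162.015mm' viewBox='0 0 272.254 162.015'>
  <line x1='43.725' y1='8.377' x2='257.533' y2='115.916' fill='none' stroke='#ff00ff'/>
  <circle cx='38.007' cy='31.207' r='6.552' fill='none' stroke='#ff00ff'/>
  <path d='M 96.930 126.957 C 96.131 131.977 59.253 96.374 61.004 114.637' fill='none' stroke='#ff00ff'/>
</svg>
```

viewBox `0 0 272.254 162.015` with mm width/height → 1 unit = 1 mm. Flip: y_m = 162.015 − y_svg.

**Shape 1** — `<line>` line segment, stroke `#ff00ff` → engrave (S294, F2834). Machine vertices: (43.725,153.638) → (257.533,46.099). Open path.

**Shape 2** — `<circle>` circle, stroke `#ff00ff` → engrave (S294, F2834). Machine vertices: (44.559,130.808) → (43.308,134.659) → (40.032,137.039) → (35.982,137.039) → (32.706,134.659) → (31.455,130.808) → (32.706,126.957) → (35.982,124.577) → (40.032,124.577) → (43.308,126.957) → (44.559,130.808). Closed: final G1 returns to the first vertex.

**Shape 3** — `<path>` cubic bezier, stroke `#ff00ff` → engrave (S294, F2834). Control points (SVG): P0=(96.930,126.957), P1=(96.131,131.977), P2=(59.253,96.374), P3=(61.004,114.637); sampled at t=k/5. Machine vertices: (96.930,35.058) → (92.719,36.165) → (83.435,42.486) → (72.663,49.485) → (63.991,52.628) → (61.004,47.378). Open path.

G21
G90
G0 X43.725 Y153.638
M3 S294
G1 X257.533 Y46.099 F2834
M5
G0 X44.559 Y130.808
M3 S294
G1 X43.308 Y134.659 F2834
G1 X40.032 Y137.039 F2834
G1 X35.982 Y137.039 F2834
G1 X32.706 Y134.659 F2834
G1 X31.455 Y130.808 F2834
G1 X32.706 Y126.957 F2834
G1 X35.982 Y124.577 F2834
G1 X40.032 Y124.577 F2834
G1 X43.308 Y126.957 F2834
G1 X44.559 Y130.808 F2834
M5
G0 X96.930 Y35.058
M3 S294
G1 X92.719 Y36.165 F2834
G1 X83.435 Y42.486 F2834
G1 X72.663 Y49.485 F2834
G1 X63.991 Y52.628 F2834
G1 X61.004 Y47.378 F2834
M5
G0 X0.000 Y0.000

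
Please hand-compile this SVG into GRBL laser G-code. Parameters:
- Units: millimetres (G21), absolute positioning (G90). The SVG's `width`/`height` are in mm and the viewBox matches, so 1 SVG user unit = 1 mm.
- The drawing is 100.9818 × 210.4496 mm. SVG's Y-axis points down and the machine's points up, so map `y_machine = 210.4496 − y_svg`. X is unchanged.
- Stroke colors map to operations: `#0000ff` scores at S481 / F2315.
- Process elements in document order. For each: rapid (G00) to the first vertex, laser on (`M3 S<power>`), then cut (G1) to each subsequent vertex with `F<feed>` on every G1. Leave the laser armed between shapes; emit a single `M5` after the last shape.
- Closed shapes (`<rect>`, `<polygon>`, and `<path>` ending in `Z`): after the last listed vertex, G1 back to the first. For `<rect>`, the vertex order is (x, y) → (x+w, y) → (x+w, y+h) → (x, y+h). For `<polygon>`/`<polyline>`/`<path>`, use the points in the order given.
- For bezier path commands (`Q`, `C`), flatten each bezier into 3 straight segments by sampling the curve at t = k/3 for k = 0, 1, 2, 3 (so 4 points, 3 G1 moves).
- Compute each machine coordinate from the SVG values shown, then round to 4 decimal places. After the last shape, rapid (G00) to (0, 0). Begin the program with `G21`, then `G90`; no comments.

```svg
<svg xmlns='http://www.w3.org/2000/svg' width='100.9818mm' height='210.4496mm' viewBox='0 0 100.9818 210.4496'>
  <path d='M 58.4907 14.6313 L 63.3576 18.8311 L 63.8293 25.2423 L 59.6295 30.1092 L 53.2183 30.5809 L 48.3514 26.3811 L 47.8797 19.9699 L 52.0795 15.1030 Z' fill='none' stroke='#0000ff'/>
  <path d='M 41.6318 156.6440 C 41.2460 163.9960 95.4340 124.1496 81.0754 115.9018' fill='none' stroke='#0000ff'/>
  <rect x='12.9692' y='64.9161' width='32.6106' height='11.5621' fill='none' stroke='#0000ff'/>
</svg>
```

G21
G90
G00 X58.4907 Y195.8183
M3 S481
G1 X63.3576 Y191.6185 F2315
G1 X63.8293 Y185.2073 F2315
G1 X59.6295 Y180.3404 F2315
G1 X53.2183 Y179.8687 F2315
G1 X48.3514 Y184.0685 F2315
G1 X47.8797 Y190.4797 F2315
G1 X52.0795 Y195.3466 F2315
G1 X58.4907 Y195.8183 F2315
G00 X41.6318 Y53.8056
M3 S481
G1 X54.8773 Y59.2680 F2315
G1 X77.1451 Y78.6855 F2315
G1 X81.0754 Y94.5478 F2315
G00 X12.9692 Y145.5335
M3 S481
G1 X45.5798 Y145.5335 F2315
G1 X45.5798 Y133.9714 F2315
G1 X12.9692 Y133.9714 F2315
G1 X12.9692 Y145.5335 F2315
M5
G00 X0.0000 Y0.0000

viewBox `0 0 100.9818 210.4496` with mm width/height → 1 unit = 1 mm. Flip: y_m = 210.4496 − y_svg.

**Shape 1** — `<path>` regular polygon, stroke `#0000ff` → score (S481, F2315). Machine vertices: (58.4907,195.8183) → (63.3576,191.6185) → (63.8293,185.2073) → (59.6295,180.3404) → (53.2183,179.8687) → (48.3514,184.0685) → (47.8797,190.4797) → (52.0795,195.3466) → (58.4907,195.8183). Closed: final G1 returns to the first vertex.

**Shape 2** — `<path>` cubic bezier, stroke `#0000ff` → score (S481, F2315). Control points (SVG): P0=(41.6318,156.6440), P1=(41.2460,163.9960), P2=(95.4340,124.1496), P3=(81.0754,115.9018); sampled at t=k/3. Machine vertices: (41.6318,53.8056) → (54.8773,59.2680) → (77.1451,78.6855) → (81.0754,94.5478). Open path.

**Shape 3** — `<rect>` rectangle, stroke `#0000ff` → score (S481, F2315). Machine vertices: (12.9692,145.5335) → (45.5798,145.5335) → (45.5798,133.9714) → (12.9692,133.9714) → (12.9692,145.5335). Closed: final G1 returns to the first vertex.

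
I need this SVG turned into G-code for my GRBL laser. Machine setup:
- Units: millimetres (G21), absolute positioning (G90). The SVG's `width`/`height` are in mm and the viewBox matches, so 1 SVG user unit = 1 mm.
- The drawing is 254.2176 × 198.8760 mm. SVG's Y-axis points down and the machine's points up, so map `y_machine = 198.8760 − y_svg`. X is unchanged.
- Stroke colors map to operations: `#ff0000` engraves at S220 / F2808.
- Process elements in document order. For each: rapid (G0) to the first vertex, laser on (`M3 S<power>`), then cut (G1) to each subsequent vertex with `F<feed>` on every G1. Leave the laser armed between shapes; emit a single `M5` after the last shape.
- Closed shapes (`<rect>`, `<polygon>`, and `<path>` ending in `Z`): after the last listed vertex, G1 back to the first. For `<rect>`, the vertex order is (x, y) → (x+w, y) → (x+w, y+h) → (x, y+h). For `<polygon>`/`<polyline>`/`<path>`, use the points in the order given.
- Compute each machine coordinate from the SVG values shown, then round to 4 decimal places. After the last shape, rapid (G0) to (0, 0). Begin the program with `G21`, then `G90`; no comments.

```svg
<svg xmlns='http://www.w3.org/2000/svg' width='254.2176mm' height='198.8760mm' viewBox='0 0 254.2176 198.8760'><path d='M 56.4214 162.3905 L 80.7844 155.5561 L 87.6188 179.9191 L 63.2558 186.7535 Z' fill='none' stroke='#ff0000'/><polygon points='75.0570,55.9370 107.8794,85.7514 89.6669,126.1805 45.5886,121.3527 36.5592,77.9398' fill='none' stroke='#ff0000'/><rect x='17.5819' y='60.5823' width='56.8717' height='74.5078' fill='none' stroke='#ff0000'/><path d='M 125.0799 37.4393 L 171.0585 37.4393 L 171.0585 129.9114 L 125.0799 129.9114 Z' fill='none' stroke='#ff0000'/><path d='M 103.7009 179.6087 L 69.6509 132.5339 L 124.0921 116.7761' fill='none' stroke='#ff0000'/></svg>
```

G21
G90
G0 X56.4214 Y36.4855
M3 S220
G1 X80.7844 Y43.3199 F2808
G1 X87.6188 Y18.9569 F2808
G1 X63.2558 Y12.1225 F2808
G1 X56.4214 Y36.4855 F2808
G0 X75.0570 Y142.9390
M3 S220
G1 X107.8794 Y113.1246 F2808
G1 X89.6669 Y72.6955 F2808
G1 X45.5886 Y77.5233 F2808
G1 X36.5592 Y120.9362 F2808
G1 X75.0570 Y142.9390 F2808
G0 X17.5819 Y138.2937
M3 S220
G1 X74.4536 Y138.2937 F2808
G1 X74.4536 Y63.7859 F2808
G1 X17.5819 Y63.7859 F2808
G1 X17.5819 Y138.2937 F2808
G0 X125.0799 Y161.4367
M3 S220
G1 X171.0585 Y161.4367 F2808
G1 X171.0585 Y68.9646 F2808
G1 X125.0799 Y68.9646 F2808
G1 X125.0799 Y161.4367 F2808
G0 X103.7009 Y19.2673
M3 S220
G1 X69.6509 Y66.3421 F2808
G1 X124.0921 Y82.0999 F2808
M5
G0 X0.0000 Y0.0000

viewBox `0 0 254.2176 198.8760` with mm width/height → 1 unit = 1 mm. Flip: y_m = 198.8760 − y_svg.

**Shape 1** — `<path>` regular polygon, stroke `#ff0000` → engrave (S220, F2808). Machine vertices: (56.4214,36.4855) → (80.7844,43.3199) → (87.6188,18.9569) → (63.2558,12.1225) → (56.4214,36.4855). Closed: final G1 returns to the first vertex.

**Shape 2** — `<polygon>` regular polygon, stroke `#ff0000` → engrave (S220, F2808). Machine vertices: (75.0570,142.9390) → (107.8794,113.1246) → (89.6669,72.6955) → (45.5886,77.5233) → (36.5592,120.9362) → (75.0570,142.9390). Closed: final G1 returns to the first vertex.

**Shape 3** — `<rect>` rectangle, stroke `#ff0000` → engrave (S220, F2808). Machine vertices: (17.5819,138.2937) → (74.4536,138.2937) → (74.4536,63.7859) → (17.5819,63.7859) → (17.5819,138.2937). Closed: final G1 returns to the first vertex.

**Shape 4** — `<path>` rectangle, stroke `#ff0000` → engrave (S220, F2808). Machine vertices: (125.0799,161.4367) → (171.0585,161.4367) → (171.0585,68.9646) → (125.0799,68.9646) → (125.0799,161.4367). Closed: final G1 returns to the first vertex.

**Shape 5** — `<path>` open polyline, stroke `#ff0000` → engrave (S220, F2808). Machine vertices: (103.7009,19.2673) → (69.6509,66.3421) → (124.0921,82.0999). Open path.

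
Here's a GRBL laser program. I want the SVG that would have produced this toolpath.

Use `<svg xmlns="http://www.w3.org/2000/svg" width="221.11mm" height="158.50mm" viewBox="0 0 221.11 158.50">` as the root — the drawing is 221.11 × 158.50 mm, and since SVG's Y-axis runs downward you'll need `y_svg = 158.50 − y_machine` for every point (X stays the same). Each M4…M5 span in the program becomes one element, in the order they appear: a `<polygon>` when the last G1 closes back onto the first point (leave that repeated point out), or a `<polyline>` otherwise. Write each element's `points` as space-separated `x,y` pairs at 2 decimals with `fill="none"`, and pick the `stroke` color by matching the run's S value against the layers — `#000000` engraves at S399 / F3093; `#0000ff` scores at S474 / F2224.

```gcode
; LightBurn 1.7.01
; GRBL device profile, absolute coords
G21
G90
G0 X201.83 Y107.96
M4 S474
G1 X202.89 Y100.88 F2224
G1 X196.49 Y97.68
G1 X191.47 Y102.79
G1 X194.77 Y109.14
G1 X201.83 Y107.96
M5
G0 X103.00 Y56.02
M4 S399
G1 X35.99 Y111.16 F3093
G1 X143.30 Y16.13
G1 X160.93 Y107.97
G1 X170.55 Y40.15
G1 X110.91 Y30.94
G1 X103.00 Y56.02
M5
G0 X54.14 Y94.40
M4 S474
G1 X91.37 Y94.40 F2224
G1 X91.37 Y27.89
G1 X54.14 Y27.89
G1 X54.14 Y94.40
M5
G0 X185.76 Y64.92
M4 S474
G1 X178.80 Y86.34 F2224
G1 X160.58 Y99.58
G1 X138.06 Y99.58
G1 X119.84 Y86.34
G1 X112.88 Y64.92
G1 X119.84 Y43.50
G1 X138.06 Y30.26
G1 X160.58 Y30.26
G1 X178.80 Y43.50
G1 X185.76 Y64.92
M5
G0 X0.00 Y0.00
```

Machine Y-up, SVG Y-down with viewBox height 158.50, so y_svg = 158.50 − y_machine; X carries over.

Run 1: power S474 maps to stroke `#0000ff` (score). The run returns to its start, so emit a `<polygon>` with points (Y-flipped): 201.83,50.54 202.89,57.62 196.49,60.82 191.47,55.71 194.77,49.36.

Run 2: power S399 maps to stroke `#000000` (engrave). The run returns to its start, so emit a `<polygon>` with points (Y-flipped): 103.00,102.48 35.99,47.34 143.30,142.37 160.93,50.53 170.55,118.35 110.91,127.56.

Run 3: the run's S474 means `#0000ff` (score). The run returns to its start, so emit a `<polygon>` with points (Y-flipped): 54.14,64.10 91.37,64.10 91.37,130.61 54.14,130.61.

Run 4: the run's S474 means `#0000ff` (score). The run returns to its start, so emit a `<polygon>` with points (Y-flipped): 185.76,93.58 178.80,72.16 160.58,58.92 138.06,58.92 119.84,72.16 112.88,93.58 119.84,115.00 138.06,128.24 160.58,128.24 178.80,115.00.

<svg xmlns="http://www.w3.org/2000/svg" width="221.11mm" height="158.50mm" viewBox="0 0 221.11 158.50">
  <polygon points="201.83,50.54 202.89,57.62 196.49,60.82 191.47,55.71 194.77,49.36" fill="none" stroke="#0000ff"/>
  <polygon points="103.00,102.48 35.99,47.34 143.30,142.37 160.93,50.53 170.55,118.35 110.91,127.56" fill="none" stroke="#000000"/>
  <polygon points="54.14,64.10 91.37,64.10 91.37,130.61 54.14,130.61" fill="none" stroke="#0000ff"/>
  <polygon points="185.76,93.58 178.80,72.16 160.58,58.92 138.06,58.92 119.84,72.16 112.88,93.58 119.84,115.00 138.06,128.24 160.58,128.24 178.80,115.00" fill="none" stroke="#0000ff"/>
</svg>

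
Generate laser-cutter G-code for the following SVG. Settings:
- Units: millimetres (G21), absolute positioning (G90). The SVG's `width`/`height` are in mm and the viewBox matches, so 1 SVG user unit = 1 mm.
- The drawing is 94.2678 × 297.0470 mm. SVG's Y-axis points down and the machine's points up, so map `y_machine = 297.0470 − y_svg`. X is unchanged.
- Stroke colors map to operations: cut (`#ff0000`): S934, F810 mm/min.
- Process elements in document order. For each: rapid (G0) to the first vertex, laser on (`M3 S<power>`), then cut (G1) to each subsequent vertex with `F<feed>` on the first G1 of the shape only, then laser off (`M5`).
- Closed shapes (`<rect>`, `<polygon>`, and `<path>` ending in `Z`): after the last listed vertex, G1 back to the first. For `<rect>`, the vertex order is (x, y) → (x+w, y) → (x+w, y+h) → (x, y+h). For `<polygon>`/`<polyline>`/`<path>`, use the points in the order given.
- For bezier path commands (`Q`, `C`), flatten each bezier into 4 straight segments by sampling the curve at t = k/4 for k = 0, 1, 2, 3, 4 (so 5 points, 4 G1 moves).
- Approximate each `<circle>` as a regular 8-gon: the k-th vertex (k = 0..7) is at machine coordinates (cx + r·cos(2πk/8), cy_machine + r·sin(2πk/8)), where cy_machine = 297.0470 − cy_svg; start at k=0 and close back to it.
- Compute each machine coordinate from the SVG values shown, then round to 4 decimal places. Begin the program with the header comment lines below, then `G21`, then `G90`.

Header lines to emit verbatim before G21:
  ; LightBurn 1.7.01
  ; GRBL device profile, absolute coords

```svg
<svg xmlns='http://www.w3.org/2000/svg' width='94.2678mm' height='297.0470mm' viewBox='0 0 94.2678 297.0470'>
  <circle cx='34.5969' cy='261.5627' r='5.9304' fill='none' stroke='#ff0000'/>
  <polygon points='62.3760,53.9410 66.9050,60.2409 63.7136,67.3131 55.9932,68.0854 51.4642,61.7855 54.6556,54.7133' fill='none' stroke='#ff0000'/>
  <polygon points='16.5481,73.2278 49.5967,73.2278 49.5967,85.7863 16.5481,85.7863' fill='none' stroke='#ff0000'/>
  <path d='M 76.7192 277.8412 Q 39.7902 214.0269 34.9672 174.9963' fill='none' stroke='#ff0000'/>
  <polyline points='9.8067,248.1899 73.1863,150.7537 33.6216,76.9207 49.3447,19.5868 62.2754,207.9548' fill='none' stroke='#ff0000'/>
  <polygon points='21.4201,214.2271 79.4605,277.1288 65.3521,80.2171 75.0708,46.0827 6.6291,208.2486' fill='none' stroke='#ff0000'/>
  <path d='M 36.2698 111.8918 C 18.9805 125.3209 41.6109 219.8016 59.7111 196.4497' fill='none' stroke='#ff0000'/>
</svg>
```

viewBox `0 0 94.2678 297.0470` with mm width/height → 1 unit = 1 mm. Flip: y_m = 297.0470 − y_svg.

**Shape 1** — `<circle>` circle, stroke `#ff0000` → cut (S934, F810). Machine vertices: (40.5273,35.4843) → (38.7903,39.6777) → (34.5969,41.4147) → (30.4035,39.6777) → (28.6665,35.4843) → (30.4035,31.2909) → (34.5969,29.5539) → (38.7903,31.2909) → (40.5273,35.4843). Closed: final G1 returns to the first vertex.

**Shape 2** — `<polygon>` regular polygon, stroke `#ff0000` → cut (S934, F810). Machine vertices: (62.3760,243.1060) → (66.9050,236.8061) → (63.7136,229.7339) → (55.9932,228.9616) → (51.4642,235.2615) → (54.6556,242.3337) → (62.3760,243.1060). Closed: final G1 returns to the first vertex.

**Shape 3** — `<polygon>` rectangle, stroke `#ff0000` → cut (S934, F810). Machine vertices: (16.5481,223.8192) → (49.5967,223.8192) → (49.5967,211.2607) → (16.5481,211.2607) → (16.5481,223.8192). Closed: final G1 returns to the first vertex.

**Shape 4** — `<path>` quadratic bezier, stroke `#ff0000` → cut (S934, F810). Control points (SVG): P0=(76.7192,277.8412), P1=(39.7902,214.0269), P2=(34.9672,174.9963); sampled at t=k/4. Machine vertices: (76.7192,19.2058) → (60.2613,49.5640) → (47.8167,76.8242) → (39.3853,100.9864) → (34.9672,122.0507). Open path.

**Shape 5** — `<polyline>` open polyline, stroke `#ff0000` → cut (S934, F810). Machine vertices: (9.8067,48.8571) → (73.1863,146.2933) → (33.6216,220.1263) → (49.3447,277.4602) → (62.2754,89.0922). Open path.

**Shape 6** — `<polygon>` closed polygon, stroke `#ff0000` → cut (S934, F810). Machine vertices: (21.4201,82.8199) → (79.4605,19.9182) → (65.3521,216.8299) → (75.0708,250.9643) → (6.6291,88.7984) → (21.4201,82.8199). Closed: final G1 returns to the first vertex.

**Shape 7** — `<path>` cubic bezier, stroke `#ff0000` → cut (S934, F810). Control points (SVG): P0=(36.2698,111.8918), P1=(18.9805,125.3209), P2=(41.6109,219.8016), P3=(59.7111,196.4497); sampled at t=k/4. Machine vertices: (36.2698,185.1552) → (30.0932,162.9938) → (34.7194,129.0834) → (45.9811,102.0694) → (59.7111,100.5973). Open path.

; LightBurn 1.7.01
; GRBL device profile, absolute coords
G21
G90
G0 X40.5273 Y35.4843
M3 S934
G1 X38.7903 Y39.6777 F810
G1 X34.5969 Y41.4147
G1 X30.4035 Y39.6777
G1 X28.6665 Y35.4843
G1 X30.4035 Y31.2909
G1 X34.5969 Y29.5539
G1 X38.7903 Y31.2909
G1 X40.5273 Y35.4843
M5
G0 X62.3760 Y243.1060
M3 S934
G1 X66.9050 Y236.8061 F810
G1 X63.7136 Y229.7339
G1 X55.9932 Y228.9616
G1 X51.4642 Y235.2615
G1 X54.6556 Y242.3337
G1 X62.3760 Y243.1060
M5
G0 X16.5481 Y223.8192
M3 S934
G1 X49.5967 Y223.8192 F810
G1 X49.5967 Y211.2607
G1 X16.5481 Y211.2607
G1 X16.5481 Y223.8192
M5
G0 X76.7192 Y19.2058
M3 S934
G1 X60.2613 Y49.5640 F810
G1 X47.8167 Y76.8242
G1 X39.3853 Y100.9864
G1 X34.9672 Y122.0507
M5
G0 X9.8067 Y48.8571
M3 S934
G1 X73.1863 Y146.2933 F810
G1 X33.6216 Y220.1263
G1 X49.3447 Y277.4602
G1 X62.2754 Y89.0922
M5
G0 X21.4201 Y82.8199
M3 S934
G1 X79.4605 Y19.9182 F810
G1 X65.3521 Y216.8299
G1 X75.0708 Y250.9643
G1 X6.6291 Y88.7984
G1 X21.4201 Y82.8199
M5
G0 X36.2698 Y185.1552
M3 S934
G1 X30.0932 Y162.9938 F810
G1 X34.7194 Y129.0834
G1 X45.9811 Y102.0694
G1 X59.7111 Y100.5973
M5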